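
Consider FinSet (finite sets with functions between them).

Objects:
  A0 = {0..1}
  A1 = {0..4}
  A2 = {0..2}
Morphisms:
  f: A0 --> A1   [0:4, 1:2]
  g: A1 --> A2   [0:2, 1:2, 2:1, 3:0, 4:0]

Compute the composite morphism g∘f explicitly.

  0 f-->4 g-->0
  1 f-->2 g-->1
⟦path⟧: [0:0, 1:1]

Answer: [0:0, 1:1]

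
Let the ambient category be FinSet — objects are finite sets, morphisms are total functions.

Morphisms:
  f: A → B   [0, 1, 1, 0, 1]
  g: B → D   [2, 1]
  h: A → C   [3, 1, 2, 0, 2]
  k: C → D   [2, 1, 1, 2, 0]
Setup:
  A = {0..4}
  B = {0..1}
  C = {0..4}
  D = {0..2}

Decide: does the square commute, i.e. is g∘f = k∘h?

Along f;g (path 1):
  0 f→0 g→2
  1 f→1 g→1
  2 f→1 g→1
  3 f→0 g→2
  4 f→1 g→1
  composite₁ = [2, 1, 1, 2, 1]
Along h;k (path 2):
  0 h→3 k→2
  1 h→1 k→1
  2 h→2 k→1
  3 h→0 k→2
  4 h→2 k→1
  composite₂ = [2, 1, 1, 2, 1]
Equal? YES — commutes

Answer: COMMUTES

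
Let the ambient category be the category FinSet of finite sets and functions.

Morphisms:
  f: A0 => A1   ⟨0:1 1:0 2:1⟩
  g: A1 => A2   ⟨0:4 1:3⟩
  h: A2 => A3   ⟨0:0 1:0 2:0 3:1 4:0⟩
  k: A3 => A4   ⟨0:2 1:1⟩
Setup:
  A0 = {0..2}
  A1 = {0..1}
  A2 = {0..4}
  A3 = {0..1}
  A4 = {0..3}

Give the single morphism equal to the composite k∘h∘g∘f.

  0 f=>1 g=>3 h=>1 k=>1
  1 f=>0 g=>4 h=>0 k=>2
  2 f=>1 g=>3 h=>1 k=>1
result: ⟨0:1 1:2 2:1⟩

Answer: ⟨0:1 1:2 2:1⟩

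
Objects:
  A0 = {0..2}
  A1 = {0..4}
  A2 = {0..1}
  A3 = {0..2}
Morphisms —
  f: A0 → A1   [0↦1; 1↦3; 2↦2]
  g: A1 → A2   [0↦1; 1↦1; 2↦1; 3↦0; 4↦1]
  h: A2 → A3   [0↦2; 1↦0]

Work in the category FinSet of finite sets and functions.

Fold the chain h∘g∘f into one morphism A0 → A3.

  0 f→1 g→1 h→0
  1 f→3 g→0 h→2
  2 f→2 g→1 h→0
⟦path⟧: [0↦0; 1↦2; 2↦0]

Answer: [0↦0; 1↦2; 2↦0]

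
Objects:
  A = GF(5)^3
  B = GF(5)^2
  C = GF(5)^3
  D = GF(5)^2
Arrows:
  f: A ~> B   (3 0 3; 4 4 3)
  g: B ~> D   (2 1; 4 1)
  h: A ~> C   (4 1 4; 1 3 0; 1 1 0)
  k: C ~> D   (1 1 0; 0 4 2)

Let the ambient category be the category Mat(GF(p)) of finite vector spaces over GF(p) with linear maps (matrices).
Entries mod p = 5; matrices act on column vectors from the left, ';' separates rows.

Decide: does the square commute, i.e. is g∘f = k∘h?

Path 1 = f;g:
  e0=⟨1,0,0⟩ f~>⟨3,4⟩ g~>⟨0,1⟩
  e1=⟨0,1,0⟩ f~>⟨0,4⟩ g~>⟨4,4⟩
  e2=⟨0,0,1⟩ f~>⟨3,3⟩ g~>⟨4,0⟩
  ⟦path⟧₁ = (0 4 4; 1 4 0)
Path 2 = h;k:
  e0=⟨1,0,0⟩ h~>⟨4,1,1⟩ k~>⟨0,1⟩
  e1=⟨0,1,0⟩ h~>⟨1,3,1⟩ k~>⟨4,4⟩
  e2=⟨0,0,1⟩ h~>⟨4,0,0⟩ k~>⟨4,0⟩
  ⟦path⟧₂ = (0 4 4; 1 4 0)
Equal? equal; square commutes

Answer: COMMUTES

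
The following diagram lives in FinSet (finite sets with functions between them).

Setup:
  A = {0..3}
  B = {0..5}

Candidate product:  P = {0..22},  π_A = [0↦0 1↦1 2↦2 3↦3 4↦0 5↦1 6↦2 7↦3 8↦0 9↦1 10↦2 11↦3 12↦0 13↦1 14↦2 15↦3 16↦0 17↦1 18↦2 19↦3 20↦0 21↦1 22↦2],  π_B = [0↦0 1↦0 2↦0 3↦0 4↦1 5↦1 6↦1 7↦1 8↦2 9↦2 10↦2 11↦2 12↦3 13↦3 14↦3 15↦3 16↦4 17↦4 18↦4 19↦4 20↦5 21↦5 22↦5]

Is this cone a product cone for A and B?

Answer: NOT A VALID PRODUCT — |P|=23 ≠ |A|·|B|=24

Trace:
|A|·|B| = 4·6 = 24;  |P| = 23
  → cardinalities differ; no bijection possible.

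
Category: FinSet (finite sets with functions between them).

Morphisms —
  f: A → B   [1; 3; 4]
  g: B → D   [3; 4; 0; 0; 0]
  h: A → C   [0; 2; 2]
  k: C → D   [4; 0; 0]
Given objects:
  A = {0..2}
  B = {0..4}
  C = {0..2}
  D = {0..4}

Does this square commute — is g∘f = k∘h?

Answer: COMMUTES

Work:
Path 1 = f;g:
  0 f→1 g→4
  1 f→3 g→0
  2 f→4 g→0
  ⟦path⟧₁ = [4; 0; 0]
Path 2 = h;k:
  0 h→0 k→4
  1 h→2 k→0
  2 h→2 k→0
  ⟦path⟧₂ = [4; 0; 0]
Equal? equal; square commutes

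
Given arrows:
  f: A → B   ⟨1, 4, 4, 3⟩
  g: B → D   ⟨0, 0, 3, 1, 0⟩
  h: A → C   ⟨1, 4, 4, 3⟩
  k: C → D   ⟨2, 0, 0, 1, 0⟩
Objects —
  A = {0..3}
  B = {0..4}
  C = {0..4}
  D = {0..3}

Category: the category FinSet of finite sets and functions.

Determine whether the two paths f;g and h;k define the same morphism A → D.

Answer: COMMUTES

Work:
Along f;g (path 1):
  0 f→1 g→0
  1 f→4 g→0
  2 f→4 g→0
  3 f→3 g→1
  composite₁ = ⟨0, 0, 0, 1⟩
Along h;k (path 2):
  0 h→1 k→0
  1 h→4 k→0
  2 h→4 k→0
  3 h→3 k→1
  composite₂ = ⟨0, 0, 0, 1⟩
Equal? equal; square commutes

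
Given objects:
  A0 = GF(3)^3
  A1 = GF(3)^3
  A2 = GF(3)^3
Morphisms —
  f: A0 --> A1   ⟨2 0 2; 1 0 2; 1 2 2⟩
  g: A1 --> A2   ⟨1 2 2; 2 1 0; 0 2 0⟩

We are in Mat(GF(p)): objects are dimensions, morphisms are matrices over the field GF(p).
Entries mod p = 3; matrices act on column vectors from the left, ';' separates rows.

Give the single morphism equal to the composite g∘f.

Answer: ⟨0 1 1; 2 0 0; 2 0 1⟩

Work:
  e0=[1,0,0] f-->[2,1,1] g-->[0,2,2]
  e1=[0,1,0] f-->[0,0,2] g-->[1,0,0]
  e2=[0,0,1] f-->[2,2,2] g-->[1,0,1]
⟦path⟧: ⟨0 1 1; 2 0 0; 2 0 1⟩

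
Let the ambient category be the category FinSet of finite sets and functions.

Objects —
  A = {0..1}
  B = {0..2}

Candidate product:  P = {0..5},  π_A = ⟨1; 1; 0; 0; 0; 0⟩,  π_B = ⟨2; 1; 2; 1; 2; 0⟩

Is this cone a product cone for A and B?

|A|·|B| = 2·3 = 6;  |P| = 6
Check the pairing map k ↦ (π_A(k), π_B(k)):
  0 -> (1,2)
  1 -> (1,1)
  2 -> (0,2)
  3 -> (0,1)
  4 -> (0,2)  ✗ repeats pair of k=2
  5 -> (0,0)
distinct pairs in image: 5 / 6 needed
  → (0,2) hit at k=2 and k=4

Answer: NOT A VALID PRODUCT — duplicate pair at indices 2,4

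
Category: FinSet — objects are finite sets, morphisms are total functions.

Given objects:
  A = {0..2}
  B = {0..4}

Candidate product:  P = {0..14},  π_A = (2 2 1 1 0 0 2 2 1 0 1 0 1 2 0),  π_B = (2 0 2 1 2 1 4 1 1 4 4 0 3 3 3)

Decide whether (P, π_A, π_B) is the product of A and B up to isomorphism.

Answer: NOT A VALID PRODUCT — duplicate pair at indices 3,8

Work:
|A|·|B| = 3·5 = 15;  |P| = 15
Check the pairing map k ↦ (π_A(k), π_B(k)):
  0 -> (2,2)
  1 -> (2,0)
  2 -> (1,2)
  3 -> (1,1)
  4 -> (0,2)
  5 -> (0,1)
  6 -> (2,4)
  7 -> (2,1)
  8 -> (1,1)  ✗ repeats pair of k=3
  9 -> (0,4)
  10 -> (1,4)
  11 -> (0,0)
  12 -> (1,3)
  13 -> (2,3)
  14 -> (0,3)
distinct pairs in image: 14 / 15 needed
  → (1,1) hit at k=3 and k=8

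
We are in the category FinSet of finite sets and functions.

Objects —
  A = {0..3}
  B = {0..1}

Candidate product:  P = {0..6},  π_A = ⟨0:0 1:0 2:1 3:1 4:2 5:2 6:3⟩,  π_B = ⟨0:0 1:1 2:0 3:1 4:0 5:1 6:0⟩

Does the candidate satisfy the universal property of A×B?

Answer: NOT A VALID PRODUCT — |P|=7 ≠ |A|·|B|=8

Trace:
|A|·|B| = 4·2 = 8;  |P| = 7
  → cardinalities differ; no bijection possible.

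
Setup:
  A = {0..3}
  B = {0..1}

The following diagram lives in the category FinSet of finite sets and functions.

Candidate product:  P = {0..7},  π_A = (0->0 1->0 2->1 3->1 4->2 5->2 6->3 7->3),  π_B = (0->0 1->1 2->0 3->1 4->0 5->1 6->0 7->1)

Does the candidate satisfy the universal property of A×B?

Answer: VALID PRODUCT

Trace:
|A|·|B| = 4·2 = 8;  |P| = 8
Check the pairing map k ↦ (π_A(k), π_B(k)):
  0 -> (0,0)
  1 -> (0,1)
  2 -> (1,0)
  3 -> (1,1)
  4 -> (2,0)
  5 -> (2,1)
  6 -> (3,0)
  7 -> (3,1)
distinct pairs in image: 8 / 8 needed
  → bijection onto A×B; projections well-typed.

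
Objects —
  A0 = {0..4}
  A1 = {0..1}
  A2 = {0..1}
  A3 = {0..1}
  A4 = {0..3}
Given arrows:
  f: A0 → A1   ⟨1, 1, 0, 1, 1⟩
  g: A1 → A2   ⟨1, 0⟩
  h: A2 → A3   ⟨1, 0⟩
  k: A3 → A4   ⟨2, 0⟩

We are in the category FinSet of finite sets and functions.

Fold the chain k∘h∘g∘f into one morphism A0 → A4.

Answer: ⟨0, 0, 2, 0, 0⟩

Trace:
  0 f→1 g→0 h→1 k→0
  1 f→1 g→0 h→1 k→0
  2 f→0 g→1 h→0 k→2
  3 f→1 g→0 h→1 k→0
  4 f→1 g→0 h→1 k→0
result: ⟨0, 0, 2, 0, 0⟩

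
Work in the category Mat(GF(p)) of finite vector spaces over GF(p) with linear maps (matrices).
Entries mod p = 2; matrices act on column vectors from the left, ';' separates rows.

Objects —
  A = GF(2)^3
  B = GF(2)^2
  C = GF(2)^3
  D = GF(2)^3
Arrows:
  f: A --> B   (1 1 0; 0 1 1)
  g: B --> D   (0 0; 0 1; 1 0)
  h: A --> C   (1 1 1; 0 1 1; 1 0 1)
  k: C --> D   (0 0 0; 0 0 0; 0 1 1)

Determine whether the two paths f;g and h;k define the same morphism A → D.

Answer: DOES NOT COMMUTE

Derivation:
1) trace f;g:
  e0=[1,0,0] f-->[1,0] g-->[0,0,1]
  e1=[0,1,0] f-->[1,1] g-->[0,1,1]
  e2=[0,0,1] f-->[0,1] g-->[0,1,0]
  ⟦path⟧₁ = (0 0 0; 0 1 1; 1 1 0)
2) trace h;k:
  e0=[1,0,0] h-->[1,0,1] k-->[0,0,1]
  e1=[0,1,0] h-->[1,1,0] k-->[0,0,1]
  e2=[0,0,1] h-->[1,1,1] k-->[0,0,0]
  ⟦path⟧₂ = (0 0 0; 0 0 0; 1 1 0)
Equal? differ; not commutative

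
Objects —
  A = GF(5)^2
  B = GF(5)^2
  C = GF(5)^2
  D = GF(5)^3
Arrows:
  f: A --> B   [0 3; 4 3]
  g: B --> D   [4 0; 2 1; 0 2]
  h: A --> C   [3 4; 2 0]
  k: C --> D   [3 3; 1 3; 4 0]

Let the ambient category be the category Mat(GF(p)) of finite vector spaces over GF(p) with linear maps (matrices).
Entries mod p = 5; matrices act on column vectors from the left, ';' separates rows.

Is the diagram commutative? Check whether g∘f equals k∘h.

1) trace f;g:
  e0=[1,0] f-->[0,4] g-->[0,4,3]
  e1=[0,1] f-->[3,3] g-->[2,4,1]
  ⟦path⟧₁ = [0 2; 4 4; 3 1]
2) trace h;k:
  e0=[1,0] h-->[3,2] k-->[0,4,2]
  e1=[0,1] h-->[4,0] k-->[2,4,1]
  ⟦path⟧₂ = [0 2; 4 4; 2 1]
Equal? distinct morphisms ✗

Answer: DOES NOT COMMUTE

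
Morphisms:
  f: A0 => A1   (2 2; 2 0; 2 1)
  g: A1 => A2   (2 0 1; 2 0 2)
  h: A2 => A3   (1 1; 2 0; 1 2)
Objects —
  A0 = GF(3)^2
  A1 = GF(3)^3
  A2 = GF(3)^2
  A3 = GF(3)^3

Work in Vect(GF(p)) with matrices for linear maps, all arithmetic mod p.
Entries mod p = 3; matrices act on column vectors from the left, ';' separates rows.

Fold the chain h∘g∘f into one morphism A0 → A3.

Answer: (2 2; 0 1; 1 2)

Trace:
  e0=[1,0] f=>[2,2,2] g=>[0,2] h=>[2,0,1]
  e1=[0,1] f=>[2,0,1] g=>[2,0] h=>[2,1,2]
⟦path⟧: (2 2; 0 1; 1 2)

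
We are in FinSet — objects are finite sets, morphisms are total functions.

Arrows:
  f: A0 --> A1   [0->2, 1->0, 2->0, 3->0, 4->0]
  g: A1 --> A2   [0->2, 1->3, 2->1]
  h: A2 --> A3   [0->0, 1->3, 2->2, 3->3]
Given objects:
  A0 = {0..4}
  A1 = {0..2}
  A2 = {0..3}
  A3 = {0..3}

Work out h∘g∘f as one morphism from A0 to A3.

  0 f-->2 g-->1 h-->3
  1 f-->0 g-->2 h-->2
  2 f-->0 g-->2 h-->2
  3 f-->0 g-->2 h-->2
  4 f-->0 g-->2 h-->2
⟦path⟧: [0->3, 1->2, 2->2, 3->2, 4->2]

Answer: [0->3, 1->2, 2->2, 3->2, 4->2]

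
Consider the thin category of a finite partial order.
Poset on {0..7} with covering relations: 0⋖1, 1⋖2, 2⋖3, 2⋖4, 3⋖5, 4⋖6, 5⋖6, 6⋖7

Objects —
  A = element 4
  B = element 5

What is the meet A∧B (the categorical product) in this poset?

Lower bounds of A=4 and B=5: {0,1,2}
  0 <= 2
  1 <= 2
  2 <= 2
glb = 2

Answer: A∧B = 2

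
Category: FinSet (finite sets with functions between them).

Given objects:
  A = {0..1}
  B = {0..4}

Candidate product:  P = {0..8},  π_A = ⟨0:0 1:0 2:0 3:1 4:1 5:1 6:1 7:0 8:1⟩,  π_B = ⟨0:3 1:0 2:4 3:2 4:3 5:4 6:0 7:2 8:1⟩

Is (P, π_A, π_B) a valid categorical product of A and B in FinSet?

Answer: NOT A VALID PRODUCT — |P|=9 ≠ |A|·|B|=10

Derivation:
|A|·|B| = 2·5 = 10;  |P| = 9
  → cardinalities differ; no bijection possible.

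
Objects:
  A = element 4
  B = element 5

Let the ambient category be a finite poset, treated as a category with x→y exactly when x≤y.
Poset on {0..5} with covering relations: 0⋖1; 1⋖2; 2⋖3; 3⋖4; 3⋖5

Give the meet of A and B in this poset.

Answer: A∧B = 3

Work:
{x : x≤A ∧ x≤B} = {0,1,2,3}  (A=4, B=5)
  0 ≤ 3
  1 ≤ 3
  2 ≤ 3
  3 ≤ 3
glb = 3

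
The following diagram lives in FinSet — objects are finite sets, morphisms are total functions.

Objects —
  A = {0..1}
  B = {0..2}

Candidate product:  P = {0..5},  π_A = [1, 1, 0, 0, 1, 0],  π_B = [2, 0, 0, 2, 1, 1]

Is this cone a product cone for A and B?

|A|·|B| = 2·3 = 6;  |P| = 6
Check the pairing map k ↦ (π_A(k), π_B(k)):
  0 -> (1,2)
  1 -> (1,0)
  2 -> (0,0)
  3 -> (0,2)
  4 -> (1,1)
  5 -> (0,1)
distinct pairs in image: 6 / 6 needed
  → bijection onto A×B; projections well-typed.

Answer: VALID PRODUCT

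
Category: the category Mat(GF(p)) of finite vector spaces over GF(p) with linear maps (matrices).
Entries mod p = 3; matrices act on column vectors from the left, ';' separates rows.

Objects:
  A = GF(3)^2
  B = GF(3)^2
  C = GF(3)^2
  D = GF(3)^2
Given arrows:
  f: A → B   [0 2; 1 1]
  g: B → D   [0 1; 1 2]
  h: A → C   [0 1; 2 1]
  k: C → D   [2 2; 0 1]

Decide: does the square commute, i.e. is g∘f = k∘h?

Along f;g (path 1):
  e0=⟨1,0⟩ f→⟨0,1⟩ g→⟨1,2⟩
  e1=⟨0,1⟩ f→⟨2,1⟩ g→⟨1,1⟩
  ⟦path⟧₁ = [1 1; 2 1]
Along h;k (path 2):
  e0=⟨1,0⟩ h→⟨0,2⟩ k→⟨1,2⟩
  e1=⟨0,1⟩ h→⟨1,1⟩ k→⟨1,1⟩
  ⟦path⟧₂ = [1 1; 2 1]
Equal? YES — commutes

Answer: COMMUTES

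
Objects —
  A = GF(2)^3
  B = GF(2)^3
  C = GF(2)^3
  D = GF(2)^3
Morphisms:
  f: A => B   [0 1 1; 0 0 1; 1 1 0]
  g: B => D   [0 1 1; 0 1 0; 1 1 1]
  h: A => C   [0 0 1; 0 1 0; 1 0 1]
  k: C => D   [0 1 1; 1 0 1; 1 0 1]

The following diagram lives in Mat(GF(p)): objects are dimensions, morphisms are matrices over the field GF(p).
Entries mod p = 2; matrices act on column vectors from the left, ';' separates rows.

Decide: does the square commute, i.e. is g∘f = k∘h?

Answer: DOES NOT COMMUTE

Trace:
Path 1 = f;g:
  e0=(1,0,0) f=>(0,0,1) g=>(1,0,1)
  e1=(0,1,0) f=>(1,0,1) g=>(1,0,0)
  e2=(0,0,1) f=>(1,1,0) g=>(1,1,0)
  composite₁ = [1 1 1; 0 0 1; 1 0 0]
Path 2 = h;k:
  e0=(1,0,0) h=>(0,0,1) k=>(1,1,1)
  e1=(0,1,0) h=>(0,1,0) k=>(1,0,0)
  e2=(0,0,1) h=>(1,0,1) k=>(1,0,0)
  composite₂ = [1 1 1; 1 0 0; 1 0 0]
Equal? differ; not commutative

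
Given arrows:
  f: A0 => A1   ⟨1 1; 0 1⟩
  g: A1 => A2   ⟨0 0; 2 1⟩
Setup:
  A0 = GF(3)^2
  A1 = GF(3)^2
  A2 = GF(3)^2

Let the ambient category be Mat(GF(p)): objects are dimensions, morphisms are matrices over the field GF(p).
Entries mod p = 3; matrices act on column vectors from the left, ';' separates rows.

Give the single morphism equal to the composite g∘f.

Answer: ⟨0 0; 2 0⟩

Derivation:
  e0=(1,0) f=>(1,0) g=>(0,2)
  e1=(0,1) f=>(1,1) g=>(0,0)
composite: ⟨0 0; 2 0⟩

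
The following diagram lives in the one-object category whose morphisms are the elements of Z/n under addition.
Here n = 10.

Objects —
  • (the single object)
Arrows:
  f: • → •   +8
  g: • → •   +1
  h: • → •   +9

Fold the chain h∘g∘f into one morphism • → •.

Answer: +8

Work:
  0 +8≡8 +1≡9 +9≡8  (mod 10)
⟦path⟧: +8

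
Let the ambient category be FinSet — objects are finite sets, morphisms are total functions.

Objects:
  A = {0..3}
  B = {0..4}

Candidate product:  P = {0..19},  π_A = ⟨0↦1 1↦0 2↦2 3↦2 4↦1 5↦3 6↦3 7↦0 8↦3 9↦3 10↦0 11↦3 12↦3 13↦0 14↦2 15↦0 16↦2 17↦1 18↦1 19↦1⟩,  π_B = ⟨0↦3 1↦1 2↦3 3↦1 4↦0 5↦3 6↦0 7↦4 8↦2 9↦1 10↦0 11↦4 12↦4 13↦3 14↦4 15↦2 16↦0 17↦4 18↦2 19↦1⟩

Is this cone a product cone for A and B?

Answer: NOT A VALID PRODUCT — duplicate pair at indices 12,11

Work:
|A|·|B| = 4·5 = 20;  |P| = 20
Check the pairing map k ↦ (π_A(k), π_B(k)):
  0 ↦ (1,3)
  1 ↦ (0,1)
  2 ↦ (2,3)
  3 ↦ (2,1)
  4 ↦ (1,0)
  5 ↦ (3,3)
  6 ↦ (3,0)
  7 ↦ (0,4)
  8 ↦ (3,2)
  9 ↦ (3,1)
  10 ↦ (0,0)
  11 ↦ (3,4)
  12 ↦ (3,4)  ✗ repeats pair of k=11
  13 ↦ (0,3)
  14 ↦ (2,4)
  15 ↦ (0,2)
  16 ↦ (2,0)
  17 ↦ (1,4)
  18 ↦ (1,2)
  19 ↦ (1,1)
distinct pairs in image: 19 / 20 needed
  → (3,4) hit at k=11 and k=12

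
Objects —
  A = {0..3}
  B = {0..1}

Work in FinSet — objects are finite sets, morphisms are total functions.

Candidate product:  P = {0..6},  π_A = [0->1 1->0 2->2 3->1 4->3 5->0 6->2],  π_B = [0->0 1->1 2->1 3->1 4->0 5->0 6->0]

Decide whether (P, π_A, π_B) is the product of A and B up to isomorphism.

Answer: NOT A VALID PRODUCT — |P|=7 ≠ |A|·|B|=8

Derivation:
|A|·|B| = 4·2 = 8;  |P| = 7
  → cardinalities differ; no bijection possible.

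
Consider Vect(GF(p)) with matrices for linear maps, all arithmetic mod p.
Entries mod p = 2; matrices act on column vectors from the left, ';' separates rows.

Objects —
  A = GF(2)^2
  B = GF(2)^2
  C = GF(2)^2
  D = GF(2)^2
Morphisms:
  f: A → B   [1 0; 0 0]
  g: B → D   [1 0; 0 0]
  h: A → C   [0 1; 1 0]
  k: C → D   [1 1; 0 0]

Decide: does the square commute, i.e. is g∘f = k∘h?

Answer: DOES NOT COMMUTE

Derivation:
Path 1 = f;g:
  e0=(1,0) f→(1,0) g→(1,0)
  e1=(0,1) f→(0,0) g→(0,0)
  ⟦path⟧₁ = [1 0; 0 0]
Path 2 = h;k:
  e0=(1,0) h→(0,1) k→(1,0)
  e1=(0,1) h→(1,0) k→(1,0)
  ⟦path⟧₂ = [1 1; 0 0]
Equal? distinct morphisms ✗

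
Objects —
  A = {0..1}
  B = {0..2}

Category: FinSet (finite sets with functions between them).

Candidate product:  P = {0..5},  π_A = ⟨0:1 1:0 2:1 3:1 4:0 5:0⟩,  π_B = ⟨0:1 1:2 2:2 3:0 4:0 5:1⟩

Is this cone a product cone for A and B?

Answer: VALID PRODUCT

Work:
|A|·|B| = 2·3 = 6;  |P| = 6
Check the pairing map k ↦ (π_A(k), π_B(k)):
  0 : (1,1)
  1 : (0,2)
  2 : (1,2)
  3 : (1,0)
  4 : (0,0)
  5 : (0,1)
distinct pairs in image: 6 / 6 needed
  → bijection onto A×B; projections well-typed.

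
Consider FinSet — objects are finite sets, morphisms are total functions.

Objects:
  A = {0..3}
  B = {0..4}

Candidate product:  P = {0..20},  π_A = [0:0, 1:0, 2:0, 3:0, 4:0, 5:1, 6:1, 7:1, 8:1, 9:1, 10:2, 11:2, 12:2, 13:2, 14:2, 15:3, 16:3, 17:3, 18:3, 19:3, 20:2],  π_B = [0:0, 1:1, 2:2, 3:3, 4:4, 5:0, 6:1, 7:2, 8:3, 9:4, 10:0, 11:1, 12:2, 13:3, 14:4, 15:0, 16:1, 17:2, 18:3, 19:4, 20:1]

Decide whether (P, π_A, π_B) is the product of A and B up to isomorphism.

|A|·|B| = 4·5 = 20;  |P| = 21
  → cardinalities differ; no bijection possible.

Answer: NOT A VALID PRODUCT — |P|=21 ≠ |A|·|B|=20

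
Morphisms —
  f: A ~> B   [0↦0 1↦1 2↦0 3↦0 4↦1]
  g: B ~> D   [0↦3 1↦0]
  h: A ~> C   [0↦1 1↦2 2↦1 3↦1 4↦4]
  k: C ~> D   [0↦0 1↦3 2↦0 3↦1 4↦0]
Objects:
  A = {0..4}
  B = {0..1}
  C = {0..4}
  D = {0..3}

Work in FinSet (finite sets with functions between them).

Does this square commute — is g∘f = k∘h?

Along f;g (path 1):
  0 f~>0 g~>3
  1 f~>1 g~>0
  2 f~>0 g~>3
  3 f~>0 g~>3
  4 f~>1 g~>0
  composite₁ = [0↦3 1↦0 2↦3 3↦3 4↦0]
Along h;k (path 2):
  0 h~>1 k~>3
  1 h~>2 k~>0
  2 h~>1 k~>3
  3 h~>1 k~>3
  4 h~>4 k~>0
  composite₂ = [0↦3 1↦0 2↦3 3↦3 4↦0]
Equal? same morphism ✓

Answer: COMMUTES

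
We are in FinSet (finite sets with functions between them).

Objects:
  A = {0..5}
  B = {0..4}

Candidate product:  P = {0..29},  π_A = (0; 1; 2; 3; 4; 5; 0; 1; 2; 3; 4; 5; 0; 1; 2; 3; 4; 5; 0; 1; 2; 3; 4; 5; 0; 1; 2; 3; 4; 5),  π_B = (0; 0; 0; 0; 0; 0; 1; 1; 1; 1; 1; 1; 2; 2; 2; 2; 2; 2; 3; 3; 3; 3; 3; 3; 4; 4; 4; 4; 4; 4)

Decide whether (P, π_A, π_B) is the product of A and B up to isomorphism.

Answer: VALID PRODUCT

Trace:
|A|·|B| = 6·5 = 30;  |P| = 30
Check the pairing map k ↦ (π_A(k), π_B(k)):
  0 : (0,0)
  1 : (1,0)
  2 : (2,0)
  3 : (3,0)
  4 : (4,0)
  5 : (5,0)
  6 : (0,1)
  7 : (1,1)
  8 : (2,1)
  9 : (3,1)
  10 : (4,1)
  11 : (5,1)
  12 : (0,2)
  13 : (1,2)
  14 : (2,2)
  15 : (3,2)
  16 : (4,2)
  17 : (5,2)
  18 : (0,3)
  19 : (1,3)
  20 : (2,3)
  21 : (3,3)
  22 : (4,3)
  23 : (5,3)
  24 : (0,4)
  25 : (1,4)
  26 : (2,4)
  27 : (3,4)
  28 : (4,4)
  29 : (5,4)
distinct pairs in image: 30 / 30 needed
  → bijection onto A×B; projections well-typed.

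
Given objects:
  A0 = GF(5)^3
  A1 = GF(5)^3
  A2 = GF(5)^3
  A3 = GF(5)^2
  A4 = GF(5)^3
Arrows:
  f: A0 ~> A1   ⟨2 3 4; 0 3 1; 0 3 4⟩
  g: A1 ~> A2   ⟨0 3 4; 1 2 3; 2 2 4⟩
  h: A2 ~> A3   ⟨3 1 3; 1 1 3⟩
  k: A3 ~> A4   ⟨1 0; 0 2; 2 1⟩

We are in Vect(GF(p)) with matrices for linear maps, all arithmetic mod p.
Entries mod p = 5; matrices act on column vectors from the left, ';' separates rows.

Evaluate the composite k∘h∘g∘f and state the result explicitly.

  e0=[1,0,0] f~>[2,0,0] g~>[0,2,4] h~>[4,4] k~>[4,3,2]
  e1=[0,1,0] f~>[3,3,3] g~>[1,3,4] h~>[3,1] k~>[3,2,2]
  e2=[0,0,1] f~>[4,1,4] g~>[4,3,1] h~>[3,0] k~>[3,0,1]
composite: ⟨4 3 3; 3 2 0; 2 2 1⟩

Answer: ⟨4 3 3; 3 2 0; 2 2 1⟩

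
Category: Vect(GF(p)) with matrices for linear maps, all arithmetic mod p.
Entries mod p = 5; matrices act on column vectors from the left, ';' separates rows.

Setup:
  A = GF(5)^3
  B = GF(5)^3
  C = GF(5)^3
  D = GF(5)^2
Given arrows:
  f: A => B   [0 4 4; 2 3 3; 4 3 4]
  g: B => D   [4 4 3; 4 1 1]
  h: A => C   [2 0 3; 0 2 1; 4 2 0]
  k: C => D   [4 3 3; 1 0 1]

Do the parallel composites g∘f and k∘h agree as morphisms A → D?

Answer: COMMUTES

Derivation:
1) trace f;g:
  e0=⟨1,0,0⟩ f=>⟨0,2,4⟩ g=>⟨0,1⟩
  e1=⟨0,1,0⟩ f=>⟨4,3,3⟩ g=>⟨2,2⟩
  e2=⟨0,0,1⟩ f=>⟨4,3,4⟩ g=>⟨0,3⟩
  result₁ = [0 2 0; 1 2 3]
2) trace h;k:
  e0=⟨1,0,0⟩ h=>⟨2,0,4⟩ k=>⟨0,1⟩
  e1=⟨0,1,0⟩ h=>⟨0,2,2⟩ k=>⟨2,2⟩
  e2=⟨0,0,1⟩ h=>⟨3,1,0⟩ k=>⟨0,3⟩
  result₂ = [0 2 0; 1 2 3]
Equal? YES — commutes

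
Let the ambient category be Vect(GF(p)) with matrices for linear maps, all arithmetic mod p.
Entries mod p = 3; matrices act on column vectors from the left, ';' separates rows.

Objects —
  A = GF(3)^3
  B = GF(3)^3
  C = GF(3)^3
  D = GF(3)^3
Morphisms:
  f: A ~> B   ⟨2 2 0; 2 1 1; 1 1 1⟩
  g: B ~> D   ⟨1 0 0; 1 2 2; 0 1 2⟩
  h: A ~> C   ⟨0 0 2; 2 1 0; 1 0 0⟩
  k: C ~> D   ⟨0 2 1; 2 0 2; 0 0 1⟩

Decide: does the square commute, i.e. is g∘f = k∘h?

Answer: COMMUTES

Work:
1) trace f;g:
  e0=⟨1,0,0⟩ f~>⟨2,2,1⟩ g~>⟨2,2,1⟩
  e1=⟨0,1,0⟩ f~>⟨2,1,1⟩ g~>⟨2,0,0⟩
  e2=⟨0,0,1⟩ f~>⟨0,1,1⟩ g~>⟨0,1,0⟩
  composite₁ = ⟨2 2 0; 2 0 1; 1 0 0⟩
2) trace h;k:
  e0=⟨1,0,0⟩ h~>⟨0,2,1⟩ k~>⟨2,2,1⟩
  e1=⟨0,1,0⟩ h~>⟨0,1,0⟩ k~>⟨2,0,0⟩
  e2=⟨0,0,1⟩ h~>⟨2,0,0⟩ k~>⟨0,1,0⟩
  composite₂ = ⟨2 2 0; 2 0 1; 1 0 0⟩
Equal? same morphism ✓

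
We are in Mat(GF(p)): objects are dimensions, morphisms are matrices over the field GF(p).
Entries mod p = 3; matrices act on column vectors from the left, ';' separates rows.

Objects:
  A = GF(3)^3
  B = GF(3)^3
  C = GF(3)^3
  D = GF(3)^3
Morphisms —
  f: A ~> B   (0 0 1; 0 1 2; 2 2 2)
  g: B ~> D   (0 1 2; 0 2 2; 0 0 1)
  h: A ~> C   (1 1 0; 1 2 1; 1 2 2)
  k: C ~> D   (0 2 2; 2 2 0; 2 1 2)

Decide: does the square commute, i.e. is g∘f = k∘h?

Answer: COMMUTES

Work:
Path 1 = f;g:
  e0=[1,0,0] f~>[0,0,2] g~>[1,1,2]
  e1=[0,1,0] f~>[0,1,2] g~>[2,0,2]
  e2=[0,0,1] f~>[1,2,2] g~>[0,2,2]
  ⟦path⟧₁ = (1 2 0; 1 0 2; 2 2 2)
Path 2 = h;k:
  e0=[1,0,0] h~>[1,1,1] k~>[1,1,2]
  e1=[0,1,0] h~>[1,2,2] k~>[2,0,2]
  e2=[0,0,1] h~>[0,1,2] k~>[0,2,2]
  ⟦path⟧₂ = (1 2 0; 1 0 2; 2 2 2)
Equal? YES — commutes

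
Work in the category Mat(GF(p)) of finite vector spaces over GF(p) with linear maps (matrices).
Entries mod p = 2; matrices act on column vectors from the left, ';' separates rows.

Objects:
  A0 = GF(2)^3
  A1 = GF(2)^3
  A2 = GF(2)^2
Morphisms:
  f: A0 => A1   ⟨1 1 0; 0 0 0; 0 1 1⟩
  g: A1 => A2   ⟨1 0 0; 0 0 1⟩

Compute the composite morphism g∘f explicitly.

  e0=(1,0,0) f=>(1,0,0) g=>(1,0)
  e1=(0,1,0) f=>(1,0,1) g=>(1,1)
  e2=(0,0,1) f=>(0,0,1) g=>(0,1)
composite: ⟨1 1 0; 0 1 1⟩

Answer: ⟨1 1 0; 0 1 1⟩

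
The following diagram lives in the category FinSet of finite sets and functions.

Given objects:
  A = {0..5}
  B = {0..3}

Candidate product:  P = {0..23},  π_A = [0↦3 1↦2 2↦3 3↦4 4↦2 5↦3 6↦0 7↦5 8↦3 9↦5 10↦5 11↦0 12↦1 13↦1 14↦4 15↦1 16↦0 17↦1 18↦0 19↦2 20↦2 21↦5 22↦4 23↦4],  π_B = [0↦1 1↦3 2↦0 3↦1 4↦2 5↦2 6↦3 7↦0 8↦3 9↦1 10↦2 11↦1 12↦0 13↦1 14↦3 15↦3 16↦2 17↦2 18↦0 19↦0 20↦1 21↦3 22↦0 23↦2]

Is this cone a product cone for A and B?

|A|·|B| = 6·4 = 24;  |P| = 24
Check the pairing map k ↦ (π_A(k), π_B(k)):
  0 ↦ (3,1)
  1 ↦ (2,3)
  2 ↦ (3,0)
  3 ↦ (4,1)
  4 ↦ (2,2)
  5 ↦ (3,2)
  6 ↦ (0,3)
  7 ↦ (5,0)
  8 ↦ (3,3)
  9 ↦ (5,1)
  10 ↦ (5,2)
  11 ↦ (0,1)
  12 ↦ (1,0)
  13 ↦ (1,1)
  14 ↦ (4,3)
  15 ↦ (1,3)
  16 ↦ (0,2)
  17 ↦ (1,2)
  18 ↦ (0,0)
  19 ↦ (2,0)
  20 ↦ (2,1)
  21 ↦ (5,3)
  22 ↦ (4,0)
  23 ↦ (4,2)
distinct pairs in image: 24 / 24 needed
  → bijection onto A×B; projections well-typed.

Answer: VALID PRODUCT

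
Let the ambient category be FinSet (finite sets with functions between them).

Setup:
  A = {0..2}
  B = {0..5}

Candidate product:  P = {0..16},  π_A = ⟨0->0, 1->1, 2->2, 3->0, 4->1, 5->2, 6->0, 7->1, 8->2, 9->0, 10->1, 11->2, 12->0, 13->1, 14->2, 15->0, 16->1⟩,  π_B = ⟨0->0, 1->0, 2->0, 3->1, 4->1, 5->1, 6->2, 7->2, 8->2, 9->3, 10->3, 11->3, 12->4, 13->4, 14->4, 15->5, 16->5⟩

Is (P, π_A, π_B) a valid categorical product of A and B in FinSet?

Answer: NOT A VALID PRODUCT — |P|=17 ≠ |A|·|B|=18

Derivation:
|A|·|B| = 3·6 = 18;  |P| = 17
  → cardinalities differ; no bijection possible.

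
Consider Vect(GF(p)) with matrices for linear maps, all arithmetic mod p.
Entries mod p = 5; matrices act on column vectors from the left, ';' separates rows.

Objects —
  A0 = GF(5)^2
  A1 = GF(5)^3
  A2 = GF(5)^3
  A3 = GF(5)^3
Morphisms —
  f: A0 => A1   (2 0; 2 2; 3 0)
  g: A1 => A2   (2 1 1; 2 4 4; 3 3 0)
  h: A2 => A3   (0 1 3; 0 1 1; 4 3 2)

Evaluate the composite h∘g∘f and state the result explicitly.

  e0=(1,0) f=>(2,2,3) g=>(4,4,2) h=>(0,1,2)
  e1=(0,1) f=>(0,2,0) g=>(2,3,1) h=>(1,4,4)
result: (0 1; 1 4; 2 4)

Answer: (0 1; 1 4; 2 4)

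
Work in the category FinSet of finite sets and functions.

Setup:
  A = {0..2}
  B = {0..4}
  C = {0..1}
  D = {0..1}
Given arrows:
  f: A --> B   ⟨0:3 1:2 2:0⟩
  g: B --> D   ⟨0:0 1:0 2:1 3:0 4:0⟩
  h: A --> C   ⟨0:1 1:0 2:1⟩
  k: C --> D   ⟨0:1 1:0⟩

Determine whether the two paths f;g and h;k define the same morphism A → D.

Answer: COMMUTES

Trace:
Along f;g (path 1):
  0 f-->3 g-->0
  1 f-->2 g-->1
  2 f-->0 g-->0
  ⟦path⟧₁ = ⟨0:0 1:1 2:0⟩
Along h;k (path 2):
  0 h-->1 k-->0
  1 h-->0 k-->1
  2 h-->1 k-->0
  ⟦path⟧₂ = ⟨0:0 1:1 2:0⟩
Equal? same morphism ✓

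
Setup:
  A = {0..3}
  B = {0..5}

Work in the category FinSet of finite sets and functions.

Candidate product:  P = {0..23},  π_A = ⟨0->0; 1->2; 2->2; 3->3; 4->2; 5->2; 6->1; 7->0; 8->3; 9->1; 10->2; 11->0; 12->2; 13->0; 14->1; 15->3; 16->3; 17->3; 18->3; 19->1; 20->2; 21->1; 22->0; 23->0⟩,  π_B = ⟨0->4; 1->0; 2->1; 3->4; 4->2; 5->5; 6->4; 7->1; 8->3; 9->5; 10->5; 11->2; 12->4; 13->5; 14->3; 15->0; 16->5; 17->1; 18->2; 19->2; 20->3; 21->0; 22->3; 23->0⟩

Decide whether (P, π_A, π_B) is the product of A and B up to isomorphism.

|A|·|B| = 4·6 = 24;  |P| = 24
Check the pairing map k ↦ (π_A(k), π_B(k)):
  0 -> (0,4)
  1 -> (2,0)
  2 -> (2,1)
  3 -> (3,4)
  4 -> (2,2)
  5 -> (2,5)
  6 -> (1,4)
  7 -> (0,1)
  8 -> (3,3)
  9 -> (1,5)
  10 -> (2,5)  ✗ repeats pair of k=5
  11 -> (0,2)
  12 -> (2,4)
  13 -> (0,5)
  14 -> (1,3)
  15 -> (3,0)
  16 -> (3,5)
  17 -> (3,1)
  18 -> (3,2)
  19 -> (1,2)
  20 -> (2,3)
  21 -> (1,0)
  22 -> (0,3)
  23 -> (0,0)
distinct pairs in image: 23 / 24 needed
  → (2,5) hit at k=5 and k=10

Answer: NOT A VALID PRODUCT — duplicate pair at indices 10,5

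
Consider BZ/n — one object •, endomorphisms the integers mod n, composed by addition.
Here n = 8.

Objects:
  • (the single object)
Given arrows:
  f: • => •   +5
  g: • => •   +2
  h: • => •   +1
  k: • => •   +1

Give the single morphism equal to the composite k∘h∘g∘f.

  0 +5≡5 +2≡7 +1≡0 +1≡1  (mod 8)
result: +1

Answer: +1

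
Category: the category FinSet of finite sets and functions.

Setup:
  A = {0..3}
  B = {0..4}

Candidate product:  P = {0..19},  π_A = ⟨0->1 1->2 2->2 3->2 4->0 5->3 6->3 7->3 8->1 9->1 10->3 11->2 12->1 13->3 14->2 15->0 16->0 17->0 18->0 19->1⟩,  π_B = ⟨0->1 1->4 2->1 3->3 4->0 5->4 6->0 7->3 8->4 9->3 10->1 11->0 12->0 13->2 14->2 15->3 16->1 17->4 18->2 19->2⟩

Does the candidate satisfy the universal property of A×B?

|A|·|B| = 4·5 = 20;  |P| = 20
Check the pairing map k ↦ (π_A(k), π_B(k)):
  0 -> (1,1)
  1 -> (2,4)
  2 -> (2,1)
  3 -> (2,3)
  4 -> (0,0)
  5 -> (3,4)
  6 -> (3,0)
  7 -> (3,3)
  8 -> (1,4)
  9 -> (1,3)
  10 -> (3,1)
  11 -> (2,0)
  12 -> (1,0)
  13 -> (3,2)
  14 -> (2,2)
  15 -> (0,3)
  16 -> (0,1)
  17 -> (0,4)
  18 -> (0,2)
  19 -> (1,2)
distinct pairs in image: 20 / 20 needed
  → bijection onto A×B; projections well-typed.

Answer: VALID PRODUCT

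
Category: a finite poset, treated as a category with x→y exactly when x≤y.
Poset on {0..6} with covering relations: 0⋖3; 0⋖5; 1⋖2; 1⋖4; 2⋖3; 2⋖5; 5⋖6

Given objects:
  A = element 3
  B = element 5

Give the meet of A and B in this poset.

{x : x≤A ∧ x≤B} = {0,1,2}  (A=3, B=5)
  maximal lower bounds 0 and 2 are incomparable: neither 0≤2 nor 2≤0
→ no greatest lower bound exists

Answer: NO MEET EXISTS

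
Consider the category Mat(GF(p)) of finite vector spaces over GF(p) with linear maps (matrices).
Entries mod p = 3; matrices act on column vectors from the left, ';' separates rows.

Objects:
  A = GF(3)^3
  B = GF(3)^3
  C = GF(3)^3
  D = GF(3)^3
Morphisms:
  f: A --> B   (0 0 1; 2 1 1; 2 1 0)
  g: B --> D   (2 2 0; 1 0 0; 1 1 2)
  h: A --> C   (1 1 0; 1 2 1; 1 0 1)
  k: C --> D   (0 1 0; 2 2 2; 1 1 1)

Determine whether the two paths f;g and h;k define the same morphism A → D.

Answer: COMMUTES

Work:
1) trace f;g:
  e0=⟨1,0,0⟩ f-->⟨0,2,2⟩ g-->⟨1,0,0⟩
  e1=⟨0,1,0⟩ f-->⟨0,1,1⟩ g-->⟨2,0,0⟩
  e2=⟨0,0,1⟩ f-->⟨1,1,0⟩ g-->⟨1,1,2⟩
  composite₁ = (1 2 1; 0 0 1; 0 0 2)
2) trace h;k:
  e0=⟨1,0,0⟩ h-->⟨1,1,1⟩ k-->⟨1,0,0⟩
  e1=⟨0,1,0⟩ h-->⟨1,2,0⟩ k-->⟨2,0,0⟩
  e2=⟨0,0,1⟩ h-->⟨0,1,1⟩ k-->⟨1,1,2⟩
  composite₂ = (1 2 1; 0 0 1; 0 0 2)
Equal? YES — commutes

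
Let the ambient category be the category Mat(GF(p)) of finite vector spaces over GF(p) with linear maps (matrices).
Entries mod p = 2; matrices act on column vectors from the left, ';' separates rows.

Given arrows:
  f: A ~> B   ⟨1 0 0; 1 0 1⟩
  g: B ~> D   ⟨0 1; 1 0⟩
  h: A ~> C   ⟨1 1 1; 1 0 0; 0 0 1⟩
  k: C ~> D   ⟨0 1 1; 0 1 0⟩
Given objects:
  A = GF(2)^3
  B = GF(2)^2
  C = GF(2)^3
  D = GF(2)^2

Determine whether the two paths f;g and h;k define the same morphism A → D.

1) trace f;g:
  e0=(1,0,0) f~>(1,1) g~>(1,1)
  e1=(0,1,0) f~>(0,0) g~>(0,0)
  e2=(0,0,1) f~>(0,1) g~>(1,0)
  composite₁ = ⟨1 0 1; 1 0 0⟩
2) trace h;k:
  e0=(1,0,0) h~>(1,1,0) k~>(1,1)
  e1=(0,1,0) h~>(1,0,0) k~>(0,0)
  e2=(0,0,1) h~>(1,0,1) k~>(1,0)
  composite₂ = ⟨1 0 1; 1 0 0⟩
Equal? same morphism ✓

Answer: COMMUTES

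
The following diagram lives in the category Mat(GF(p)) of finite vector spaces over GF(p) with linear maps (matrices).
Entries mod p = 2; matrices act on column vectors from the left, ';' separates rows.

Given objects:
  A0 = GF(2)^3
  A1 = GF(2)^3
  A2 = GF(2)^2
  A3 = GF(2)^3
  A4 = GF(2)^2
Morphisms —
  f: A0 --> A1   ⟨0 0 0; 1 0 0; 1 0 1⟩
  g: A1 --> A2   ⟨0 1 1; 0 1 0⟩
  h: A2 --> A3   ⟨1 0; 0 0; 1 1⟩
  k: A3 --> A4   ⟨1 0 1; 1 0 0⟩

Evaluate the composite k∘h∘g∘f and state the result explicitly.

  e0=(1,0,0) f-->(0,1,1) g-->(0,1) h-->(0,0,1) k-->(1,0)
  e1=(0,1,0) f-->(0,0,0) g-->(0,0) h-->(0,0,0) k-->(0,0)
  e2=(0,0,1) f-->(0,0,1) g-->(1,0) h-->(1,0,1) k-->(0,1)
composite: ⟨1 0 0; 0 0 1⟩

Answer: ⟨1 0 0; 0 0 1⟩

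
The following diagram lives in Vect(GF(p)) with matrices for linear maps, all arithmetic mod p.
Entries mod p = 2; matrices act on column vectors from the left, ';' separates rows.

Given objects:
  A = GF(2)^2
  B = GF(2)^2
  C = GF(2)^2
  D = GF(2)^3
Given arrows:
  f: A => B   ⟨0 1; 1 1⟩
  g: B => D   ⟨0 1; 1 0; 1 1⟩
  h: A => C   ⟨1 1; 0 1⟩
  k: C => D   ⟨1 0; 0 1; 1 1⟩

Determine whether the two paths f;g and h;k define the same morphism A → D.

1) trace f;g:
  e0=⟨1,0⟩ f=>⟨0,1⟩ g=>⟨1,0,1⟩
  e1=⟨0,1⟩ f=>⟨1,1⟩ g=>⟨1,1,0⟩
  ⟦path⟧₁ = ⟨1 1; 0 1; 1 0⟩
2) trace h;k:
  e0=⟨1,0⟩ h=>⟨1,0⟩ k=>⟨1,0,1⟩
  e1=⟨0,1⟩ h=>⟨1,1⟩ k=>⟨1,1,0⟩
  ⟦path⟧₂ = ⟨1 1; 0 1; 1 0⟩
Equal? equal; square commutes

Answer: COMMUTES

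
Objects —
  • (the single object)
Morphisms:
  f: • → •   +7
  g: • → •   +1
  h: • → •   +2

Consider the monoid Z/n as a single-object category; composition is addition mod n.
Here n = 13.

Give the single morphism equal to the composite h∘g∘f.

  0 +7≡7 +1≡8 +2≡10  (mod 13)
⟦path⟧: +10

Answer: +10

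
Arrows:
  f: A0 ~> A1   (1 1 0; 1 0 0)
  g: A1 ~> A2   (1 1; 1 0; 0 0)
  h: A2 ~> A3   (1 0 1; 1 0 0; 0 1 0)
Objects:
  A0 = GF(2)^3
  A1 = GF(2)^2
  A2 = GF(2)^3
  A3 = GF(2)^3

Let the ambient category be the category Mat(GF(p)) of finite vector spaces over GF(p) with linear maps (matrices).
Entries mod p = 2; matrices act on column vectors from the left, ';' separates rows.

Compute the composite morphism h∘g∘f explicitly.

Answer: (0 1 0; 0 1 0; 1 1 0)

Trace:
  e0=(1,0,0) f~>(1,1) g~>(0,1,0) h~>(0,0,1)
  e1=(0,1,0) f~>(1,0) g~>(1,1,0) h~>(1,1,1)
  e2=(0,0,1) f~>(0,0) g~>(0,0,0) h~>(0,0,0)
composite: (0 1 0; 0 1 0; 1 1 0)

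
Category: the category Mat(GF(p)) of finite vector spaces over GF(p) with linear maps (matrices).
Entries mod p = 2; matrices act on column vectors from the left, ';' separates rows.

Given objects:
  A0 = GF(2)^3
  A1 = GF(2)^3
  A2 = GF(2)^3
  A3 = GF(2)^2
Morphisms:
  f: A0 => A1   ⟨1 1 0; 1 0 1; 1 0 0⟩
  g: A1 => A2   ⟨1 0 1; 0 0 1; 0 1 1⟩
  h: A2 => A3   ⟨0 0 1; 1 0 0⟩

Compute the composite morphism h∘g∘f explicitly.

Answer: ⟨0 0 1; 0 1 0⟩

Derivation:
  e0=(1,0,0) f=>(1,1,1) g=>(0,1,0) h=>(0,0)
  e1=(0,1,0) f=>(1,0,0) g=>(1,0,0) h=>(0,1)
  e2=(0,0,1) f=>(0,1,0) g=>(0,0,1) h=>(1,0)
composite: ⟨0 0 1; 0 1 0⟩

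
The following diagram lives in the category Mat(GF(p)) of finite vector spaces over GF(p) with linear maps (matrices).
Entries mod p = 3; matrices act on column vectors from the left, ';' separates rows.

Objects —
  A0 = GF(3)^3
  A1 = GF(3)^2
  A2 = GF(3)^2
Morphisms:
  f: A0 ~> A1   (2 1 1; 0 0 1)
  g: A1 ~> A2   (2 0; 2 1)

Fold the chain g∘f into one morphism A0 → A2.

Answer: (1 2 2; 1 2 0)

Work:
  e0=⟨1,0,0⟩ f~>⟨2,0⟩ g~>⟨1,1⟩
  e1=⟨0,1,0⟩ f~>⟨1,0⟩ g~>⟨2,2⟩
  e2=⟨0,0,1⟩ f~>⟨1,1⟩ g~>⟨2,0⟩
result: (1 2 2; 1 2 0)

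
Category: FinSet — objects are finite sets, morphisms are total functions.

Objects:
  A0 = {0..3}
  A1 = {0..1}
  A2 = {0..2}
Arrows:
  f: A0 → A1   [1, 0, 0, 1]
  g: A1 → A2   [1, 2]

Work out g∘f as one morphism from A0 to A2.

  0 f→1 g→2
  1 f→0 g→1
  2 f→0 g→1
  3 f→1 g→2
result: [2, 1, 1, 2]

Answer: [2, 1, 1, 2]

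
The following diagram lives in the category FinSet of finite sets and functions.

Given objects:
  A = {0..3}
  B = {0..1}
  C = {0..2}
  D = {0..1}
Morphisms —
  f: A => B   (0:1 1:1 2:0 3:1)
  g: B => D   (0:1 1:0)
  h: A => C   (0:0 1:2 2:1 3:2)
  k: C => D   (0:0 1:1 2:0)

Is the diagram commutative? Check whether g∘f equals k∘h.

Answer: COMMUTES

Trace:
1) trace f;g:
  0 f=>1 g=>0
  1 f=>1 g=>0
  2 f=>0 g=>1
  3 f=>1 g=>0
  result₁ = (0:0 1:0 2:1 3:0)
2) trace h;k:
  0 h=>0 k=>0
  1 h=>2 k=>0
  2 h=>1 k=>1
  3 h=>2 k=>0
  result₂ = (0:0 1:0 2:1 3:0)
Equal? equal; square commutes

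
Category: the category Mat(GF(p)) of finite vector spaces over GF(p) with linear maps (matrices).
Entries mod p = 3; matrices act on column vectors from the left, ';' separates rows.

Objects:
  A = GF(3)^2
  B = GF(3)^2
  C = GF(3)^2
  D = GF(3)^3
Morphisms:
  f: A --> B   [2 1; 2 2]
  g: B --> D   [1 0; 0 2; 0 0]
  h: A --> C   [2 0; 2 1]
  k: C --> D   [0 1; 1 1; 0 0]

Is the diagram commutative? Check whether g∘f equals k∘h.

Path 1 = f;g:
  e0=(1,0) f-->(2,2) g-->(2,1,0)
  e1=(0,1) f-->(1,2) g-->(1,1,0)
  composite₁ = [2 1; 1 1; 0 0]
Path 2 = h;k:
  e0=(1,0) h-->(2,2) k-->(2,1,0)
  e1=(0,1) h-->(0,1) k-->(1,1,0)
  composite₂ = [2 1; 1 1; 0 0]
Equal? equal; square commutes

Answer: COMMUTES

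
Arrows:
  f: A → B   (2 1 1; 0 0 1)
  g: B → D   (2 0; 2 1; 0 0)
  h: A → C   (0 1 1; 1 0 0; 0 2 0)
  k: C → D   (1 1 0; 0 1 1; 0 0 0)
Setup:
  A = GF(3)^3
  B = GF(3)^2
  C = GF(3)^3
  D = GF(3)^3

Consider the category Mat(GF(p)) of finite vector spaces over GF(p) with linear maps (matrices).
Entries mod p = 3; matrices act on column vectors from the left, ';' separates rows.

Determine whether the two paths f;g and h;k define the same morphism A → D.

Path 1 = f;g:
  e0=[1,0,0] f→[2,0] g→[1,1,0]
  e1=[0,1,0] f→[1,0] g→[2,2,0]
  e2=[0,0,1] f→[1,1] g→[2,0,0]
  composite₁ = (1 2 2; 1 2 0; 0 0 0)
Path 2 = h;k:
  e0=[1,0,0] h→[0,1,0] k→[1,1,0]
  e1=[0,1,0] h→[1,0,2] k→[1,2,0]
  e2=[0,0,1] h→[1,0,0] k→[1,0,0]
  composite₂ = (1 1 1; 1 2 0; 0 0 0)
Equal? distinct morphisms ✗

Answer: DOES NOT COMMUTE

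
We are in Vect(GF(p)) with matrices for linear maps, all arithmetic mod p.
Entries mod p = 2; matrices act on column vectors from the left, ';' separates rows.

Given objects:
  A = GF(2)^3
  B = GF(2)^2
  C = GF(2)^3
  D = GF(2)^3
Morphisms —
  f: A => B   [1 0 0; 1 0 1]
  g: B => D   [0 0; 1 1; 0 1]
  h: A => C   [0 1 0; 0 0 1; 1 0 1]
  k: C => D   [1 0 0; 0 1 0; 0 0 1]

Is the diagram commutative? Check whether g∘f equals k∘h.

1) trace f;g:
  e0=(1,0,0) f=>(1,1) g=>(0,0,1)
  e1=(0,1,0) f=>(0,0) g=>(0,0,0)
  e2=(0,0,1) f=>(0,1) g=>(0,1,1)
  composite₁ = [0 0 0; 0 0 1; 1 0 1]
2) trace h;k:
  e0=(1,0,0) h=>(0,0,1) k=>(0,0,1)
  e1=(0,1,0) h=>(1,0,0) k=>(1,0,0)
  e2=(0,0,1) h=>(0,1,1) k=>(0,1,1)
  composite₂ = [0 1 0; 0 0 1; 1 0 1]
Equal? NO — does not commute

Answer: DOES NOT COMMUTE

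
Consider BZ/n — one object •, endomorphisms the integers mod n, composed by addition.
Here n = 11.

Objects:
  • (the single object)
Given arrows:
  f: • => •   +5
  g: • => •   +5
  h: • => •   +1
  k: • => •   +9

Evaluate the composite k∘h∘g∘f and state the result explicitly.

  0 +5≡5 +5≡10 +1≡0 +9≡9  (mod 11)
⟦path⟧: +9

Answer: +9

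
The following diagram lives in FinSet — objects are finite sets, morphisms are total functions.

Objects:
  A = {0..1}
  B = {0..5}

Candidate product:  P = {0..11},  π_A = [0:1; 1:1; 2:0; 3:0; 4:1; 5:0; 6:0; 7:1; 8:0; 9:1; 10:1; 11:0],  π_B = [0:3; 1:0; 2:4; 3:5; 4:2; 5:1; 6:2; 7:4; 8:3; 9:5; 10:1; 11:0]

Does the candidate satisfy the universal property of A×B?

|A|·|B| = 2·6 = 12;  |P| = 12
Check the pairing map k ↦ (π_A(k), π_B(k)):
  0 : (1,3)
  1 : (1,0)
  2 : (0,4)
  3 : (0,5)
  4 : (1,2)
  5 : (0,1)
  6 : (0,2)
  7 : (1,4)
  8 : (0,3)
  9 : (1,5)
  10 : (1,1)
  11 : (0,0)
distinct pairs in image: 12 / 12 needed
  → bijection onto A×B; projections well-typed.

Answer: VALID PRODUCT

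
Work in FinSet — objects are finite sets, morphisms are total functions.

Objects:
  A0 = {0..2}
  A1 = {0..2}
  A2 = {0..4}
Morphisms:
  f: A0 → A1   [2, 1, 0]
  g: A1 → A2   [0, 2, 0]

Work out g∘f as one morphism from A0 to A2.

  0 f→2 g→0
  1 f→1 g→2
  2 f→0 g→0
⟦path⟧: [0, 2, 0]

Answer: [0, 2, 0]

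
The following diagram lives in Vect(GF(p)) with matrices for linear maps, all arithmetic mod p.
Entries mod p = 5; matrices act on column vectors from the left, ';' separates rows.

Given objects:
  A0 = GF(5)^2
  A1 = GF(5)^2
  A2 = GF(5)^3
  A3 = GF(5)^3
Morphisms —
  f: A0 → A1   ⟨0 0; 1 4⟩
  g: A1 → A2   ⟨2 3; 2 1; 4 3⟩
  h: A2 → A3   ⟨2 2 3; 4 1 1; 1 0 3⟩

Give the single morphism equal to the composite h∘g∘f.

Answer: ⟨2 3; 1 4; 2 3⟩

Derivation:
  e0=(1,0) f→(0,1) g→(3,1,3) h→(2,1,2)
  e1=(0,1) f→(0,4) g→(2,4,2) h→(3,4,3)
result: ⟨2 3; 1 4; 2 3⟩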